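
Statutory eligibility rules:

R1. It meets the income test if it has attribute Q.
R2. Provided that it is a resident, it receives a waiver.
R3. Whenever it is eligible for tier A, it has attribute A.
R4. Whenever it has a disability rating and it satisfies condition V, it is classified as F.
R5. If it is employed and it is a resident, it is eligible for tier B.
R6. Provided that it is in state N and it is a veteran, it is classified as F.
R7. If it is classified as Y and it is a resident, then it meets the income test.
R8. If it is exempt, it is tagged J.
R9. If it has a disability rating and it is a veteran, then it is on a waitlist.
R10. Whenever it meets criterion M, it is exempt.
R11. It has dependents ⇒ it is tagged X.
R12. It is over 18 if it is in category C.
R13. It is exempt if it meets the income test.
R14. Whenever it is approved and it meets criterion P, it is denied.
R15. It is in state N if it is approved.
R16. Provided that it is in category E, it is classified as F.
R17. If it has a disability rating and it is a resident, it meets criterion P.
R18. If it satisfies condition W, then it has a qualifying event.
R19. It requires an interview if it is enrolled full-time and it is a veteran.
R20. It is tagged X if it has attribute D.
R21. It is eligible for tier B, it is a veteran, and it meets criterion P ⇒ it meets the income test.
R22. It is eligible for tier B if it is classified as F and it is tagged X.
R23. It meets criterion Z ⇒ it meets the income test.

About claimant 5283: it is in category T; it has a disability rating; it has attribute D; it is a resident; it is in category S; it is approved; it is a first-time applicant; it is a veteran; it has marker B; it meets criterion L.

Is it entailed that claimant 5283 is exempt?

By R15 (it is approved): it is in state N.
By R17 (it has a disability rating, it is a resident): it meets criterion P.
By R20 (it has attribute D): it is tagged X.
By R6 (it is in state N, it is a veteran): it is classified as F.
By R22 (it is classified as F, it is tagged X): it is eligible for tier B.
By R21 (it is eligible for tier B, it is a veteran, it meets criterion P): it meets the income test.
By R13 (it meets the income test): it is exempt.

Yes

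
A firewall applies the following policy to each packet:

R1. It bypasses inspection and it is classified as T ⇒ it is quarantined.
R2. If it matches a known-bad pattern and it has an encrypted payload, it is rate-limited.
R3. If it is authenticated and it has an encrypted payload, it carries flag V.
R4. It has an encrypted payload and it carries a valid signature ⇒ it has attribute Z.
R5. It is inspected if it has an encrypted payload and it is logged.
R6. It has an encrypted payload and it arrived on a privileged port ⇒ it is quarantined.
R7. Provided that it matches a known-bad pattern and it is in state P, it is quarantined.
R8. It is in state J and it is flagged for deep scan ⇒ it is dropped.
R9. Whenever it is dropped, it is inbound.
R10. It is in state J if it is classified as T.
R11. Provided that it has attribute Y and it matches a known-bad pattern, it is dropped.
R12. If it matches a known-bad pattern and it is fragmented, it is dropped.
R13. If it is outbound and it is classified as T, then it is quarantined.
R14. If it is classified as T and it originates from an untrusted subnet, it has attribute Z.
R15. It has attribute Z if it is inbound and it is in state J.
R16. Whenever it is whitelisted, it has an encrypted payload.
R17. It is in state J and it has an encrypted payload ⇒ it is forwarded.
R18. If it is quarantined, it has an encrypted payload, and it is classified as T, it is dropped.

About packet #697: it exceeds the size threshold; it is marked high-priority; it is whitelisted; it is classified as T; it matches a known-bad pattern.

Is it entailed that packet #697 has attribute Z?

Forward chaining from the given facts derives: is in state J, has an encrypted payload, is forwarded, is rate-limited.
Rules concluding "it has attribute Z": R4 needs "it carries a valid signature"; R14 needs "it originates from an untrusted subnet"; R15 needs "it is inbound" — none of these are established.

No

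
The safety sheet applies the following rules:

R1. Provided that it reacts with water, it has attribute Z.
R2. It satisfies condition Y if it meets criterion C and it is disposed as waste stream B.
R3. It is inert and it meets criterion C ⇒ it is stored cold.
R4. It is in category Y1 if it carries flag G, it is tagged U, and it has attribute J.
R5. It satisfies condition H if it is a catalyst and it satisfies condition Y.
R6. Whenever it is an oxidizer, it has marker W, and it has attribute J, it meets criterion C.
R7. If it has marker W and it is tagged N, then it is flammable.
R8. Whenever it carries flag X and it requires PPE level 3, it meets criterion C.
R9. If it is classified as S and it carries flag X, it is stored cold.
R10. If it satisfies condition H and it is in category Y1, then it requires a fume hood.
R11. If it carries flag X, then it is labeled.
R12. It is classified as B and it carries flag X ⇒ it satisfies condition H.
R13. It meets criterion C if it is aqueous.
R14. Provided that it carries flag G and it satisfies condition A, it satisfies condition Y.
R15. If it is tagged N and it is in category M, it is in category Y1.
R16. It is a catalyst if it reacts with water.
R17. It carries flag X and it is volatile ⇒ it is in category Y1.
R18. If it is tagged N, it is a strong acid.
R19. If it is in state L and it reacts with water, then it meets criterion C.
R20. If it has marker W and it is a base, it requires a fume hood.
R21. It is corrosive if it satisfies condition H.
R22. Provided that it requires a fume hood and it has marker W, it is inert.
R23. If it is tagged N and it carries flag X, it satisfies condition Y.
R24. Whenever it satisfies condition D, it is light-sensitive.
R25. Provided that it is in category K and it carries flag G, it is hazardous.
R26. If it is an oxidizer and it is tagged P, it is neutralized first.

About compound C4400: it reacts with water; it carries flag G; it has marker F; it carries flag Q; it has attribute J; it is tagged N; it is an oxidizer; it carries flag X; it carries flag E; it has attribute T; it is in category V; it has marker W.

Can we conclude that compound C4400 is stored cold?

Forward chaining from the given facts derives: has attribute Z, meets criterion C, is flammable, is labeled, is a catalyst, is a strong acid, satisfies condition Y, satisfies condition H, is corrosive.
Rules concluding "it is stored cold": R3 needs "it is inert"; R9 needs "it is classified as S" — none of these are established.

No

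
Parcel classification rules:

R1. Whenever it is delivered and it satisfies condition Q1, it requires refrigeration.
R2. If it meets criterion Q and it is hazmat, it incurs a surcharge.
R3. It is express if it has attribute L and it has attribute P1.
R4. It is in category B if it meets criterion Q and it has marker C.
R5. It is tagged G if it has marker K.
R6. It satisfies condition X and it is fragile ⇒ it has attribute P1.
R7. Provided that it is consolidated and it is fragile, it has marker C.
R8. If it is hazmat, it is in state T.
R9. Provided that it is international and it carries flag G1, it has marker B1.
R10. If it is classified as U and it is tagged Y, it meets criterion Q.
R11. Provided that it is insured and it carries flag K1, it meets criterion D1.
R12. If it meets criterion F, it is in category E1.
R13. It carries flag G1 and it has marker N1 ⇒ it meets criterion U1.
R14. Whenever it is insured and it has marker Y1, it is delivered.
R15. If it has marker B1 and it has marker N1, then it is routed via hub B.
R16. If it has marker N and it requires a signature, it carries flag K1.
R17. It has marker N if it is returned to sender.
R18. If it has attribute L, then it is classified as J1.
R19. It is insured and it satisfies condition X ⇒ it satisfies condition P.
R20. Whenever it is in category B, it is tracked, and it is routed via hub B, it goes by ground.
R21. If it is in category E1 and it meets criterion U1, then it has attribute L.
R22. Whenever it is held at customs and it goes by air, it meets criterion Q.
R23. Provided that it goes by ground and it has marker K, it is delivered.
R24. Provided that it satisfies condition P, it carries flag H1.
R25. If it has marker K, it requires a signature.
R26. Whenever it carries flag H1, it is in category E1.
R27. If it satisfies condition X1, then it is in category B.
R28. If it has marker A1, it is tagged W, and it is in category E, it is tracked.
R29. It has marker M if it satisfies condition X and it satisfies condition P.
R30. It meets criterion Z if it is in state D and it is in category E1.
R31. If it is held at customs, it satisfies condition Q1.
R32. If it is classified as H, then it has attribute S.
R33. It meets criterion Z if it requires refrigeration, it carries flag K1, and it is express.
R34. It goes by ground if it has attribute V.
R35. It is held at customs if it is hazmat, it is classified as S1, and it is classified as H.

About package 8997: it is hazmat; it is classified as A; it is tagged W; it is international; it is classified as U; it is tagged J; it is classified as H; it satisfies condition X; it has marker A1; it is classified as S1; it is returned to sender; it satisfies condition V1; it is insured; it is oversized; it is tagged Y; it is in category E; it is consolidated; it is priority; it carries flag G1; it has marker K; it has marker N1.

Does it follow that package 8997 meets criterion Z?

Forward chaining from the given facts derives: is tagged G, is in state T, has marker B1, meets criterion Q, meets criterion U1, is routed via hub B, has marker N, satisfies condition P, carries flag H1, requires a signature, is in category E1, is tracked, has marker M, has attribute S, is held at customs, incurs a surcharge, carries flag K1, has attribute L, satisfies condition Q1, meets criterion D1, is classified as J1.
Rules concluding "it meets criterion Z": R30 needs "it is in state D"; R33 needs "it requires refrigeration" — none of these are established.

No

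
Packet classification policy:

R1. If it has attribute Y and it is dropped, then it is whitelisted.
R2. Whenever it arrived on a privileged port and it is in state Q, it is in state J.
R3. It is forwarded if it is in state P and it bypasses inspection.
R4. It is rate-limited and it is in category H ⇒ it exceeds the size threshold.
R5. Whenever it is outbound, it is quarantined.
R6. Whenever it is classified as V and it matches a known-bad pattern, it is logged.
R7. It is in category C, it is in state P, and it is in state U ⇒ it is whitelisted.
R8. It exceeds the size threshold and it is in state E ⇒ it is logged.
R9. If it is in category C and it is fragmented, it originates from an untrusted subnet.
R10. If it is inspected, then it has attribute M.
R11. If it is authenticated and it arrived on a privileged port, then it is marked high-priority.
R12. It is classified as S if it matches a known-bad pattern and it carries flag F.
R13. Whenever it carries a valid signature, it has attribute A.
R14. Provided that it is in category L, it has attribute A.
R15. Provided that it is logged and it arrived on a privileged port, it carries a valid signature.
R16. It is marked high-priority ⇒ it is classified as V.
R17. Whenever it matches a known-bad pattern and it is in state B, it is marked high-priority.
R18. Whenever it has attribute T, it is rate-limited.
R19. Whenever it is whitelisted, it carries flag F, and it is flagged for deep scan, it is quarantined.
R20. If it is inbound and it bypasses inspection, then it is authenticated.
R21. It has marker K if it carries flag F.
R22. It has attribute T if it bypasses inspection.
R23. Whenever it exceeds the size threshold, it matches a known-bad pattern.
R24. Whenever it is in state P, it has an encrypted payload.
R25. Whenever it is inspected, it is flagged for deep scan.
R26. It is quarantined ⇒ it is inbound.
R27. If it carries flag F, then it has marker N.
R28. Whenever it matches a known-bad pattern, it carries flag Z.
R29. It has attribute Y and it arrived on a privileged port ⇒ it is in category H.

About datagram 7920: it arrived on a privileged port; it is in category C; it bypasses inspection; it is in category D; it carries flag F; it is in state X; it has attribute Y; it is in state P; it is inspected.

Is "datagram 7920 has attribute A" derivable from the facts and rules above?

No

Forward chaining from the given facts derives: is forwarded, has attribute M, has marker K, has attribute T, has an encrypted payload, is flagged for deep scan, has marker N, is in category H, is rate-limited, exceeds the size threshold, matches a known-bad pattern, carries flag Z, is classified as S.
Rules concluding "it has attribute A": R13 needs "it carries a valid signature"; R14 needs "it is in category L" — none of these are established.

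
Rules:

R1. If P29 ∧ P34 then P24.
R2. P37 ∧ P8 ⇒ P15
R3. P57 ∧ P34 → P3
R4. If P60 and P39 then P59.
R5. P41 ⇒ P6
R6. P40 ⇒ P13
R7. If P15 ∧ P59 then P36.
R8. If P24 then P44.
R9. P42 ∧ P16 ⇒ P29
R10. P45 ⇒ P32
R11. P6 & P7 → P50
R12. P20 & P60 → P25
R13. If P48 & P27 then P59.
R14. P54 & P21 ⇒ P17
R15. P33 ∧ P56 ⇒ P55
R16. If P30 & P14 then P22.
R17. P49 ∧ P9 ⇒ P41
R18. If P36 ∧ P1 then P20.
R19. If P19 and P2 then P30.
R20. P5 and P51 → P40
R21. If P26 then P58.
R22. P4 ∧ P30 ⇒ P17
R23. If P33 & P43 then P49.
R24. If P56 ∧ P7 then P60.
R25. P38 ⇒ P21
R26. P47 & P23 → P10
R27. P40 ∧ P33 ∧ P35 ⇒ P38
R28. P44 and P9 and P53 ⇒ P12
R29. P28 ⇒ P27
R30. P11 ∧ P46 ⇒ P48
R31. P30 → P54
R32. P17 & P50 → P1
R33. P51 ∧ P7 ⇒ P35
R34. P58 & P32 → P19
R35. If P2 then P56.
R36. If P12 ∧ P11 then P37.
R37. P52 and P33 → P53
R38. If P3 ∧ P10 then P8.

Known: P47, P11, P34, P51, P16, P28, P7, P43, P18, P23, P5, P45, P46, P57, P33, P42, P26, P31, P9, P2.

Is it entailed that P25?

Forward chaining from the given facts derives: P3, P29, P32, P40, P58, P49, P10, P27, P48, P35, P19, P56, P8, P24, P13, P44, P59, P55, P41, P30, P60, P38, P54, P6, P50, P21, P17, P1.
The only rule concluding P25 is R12, which needs P20; that is never established.

No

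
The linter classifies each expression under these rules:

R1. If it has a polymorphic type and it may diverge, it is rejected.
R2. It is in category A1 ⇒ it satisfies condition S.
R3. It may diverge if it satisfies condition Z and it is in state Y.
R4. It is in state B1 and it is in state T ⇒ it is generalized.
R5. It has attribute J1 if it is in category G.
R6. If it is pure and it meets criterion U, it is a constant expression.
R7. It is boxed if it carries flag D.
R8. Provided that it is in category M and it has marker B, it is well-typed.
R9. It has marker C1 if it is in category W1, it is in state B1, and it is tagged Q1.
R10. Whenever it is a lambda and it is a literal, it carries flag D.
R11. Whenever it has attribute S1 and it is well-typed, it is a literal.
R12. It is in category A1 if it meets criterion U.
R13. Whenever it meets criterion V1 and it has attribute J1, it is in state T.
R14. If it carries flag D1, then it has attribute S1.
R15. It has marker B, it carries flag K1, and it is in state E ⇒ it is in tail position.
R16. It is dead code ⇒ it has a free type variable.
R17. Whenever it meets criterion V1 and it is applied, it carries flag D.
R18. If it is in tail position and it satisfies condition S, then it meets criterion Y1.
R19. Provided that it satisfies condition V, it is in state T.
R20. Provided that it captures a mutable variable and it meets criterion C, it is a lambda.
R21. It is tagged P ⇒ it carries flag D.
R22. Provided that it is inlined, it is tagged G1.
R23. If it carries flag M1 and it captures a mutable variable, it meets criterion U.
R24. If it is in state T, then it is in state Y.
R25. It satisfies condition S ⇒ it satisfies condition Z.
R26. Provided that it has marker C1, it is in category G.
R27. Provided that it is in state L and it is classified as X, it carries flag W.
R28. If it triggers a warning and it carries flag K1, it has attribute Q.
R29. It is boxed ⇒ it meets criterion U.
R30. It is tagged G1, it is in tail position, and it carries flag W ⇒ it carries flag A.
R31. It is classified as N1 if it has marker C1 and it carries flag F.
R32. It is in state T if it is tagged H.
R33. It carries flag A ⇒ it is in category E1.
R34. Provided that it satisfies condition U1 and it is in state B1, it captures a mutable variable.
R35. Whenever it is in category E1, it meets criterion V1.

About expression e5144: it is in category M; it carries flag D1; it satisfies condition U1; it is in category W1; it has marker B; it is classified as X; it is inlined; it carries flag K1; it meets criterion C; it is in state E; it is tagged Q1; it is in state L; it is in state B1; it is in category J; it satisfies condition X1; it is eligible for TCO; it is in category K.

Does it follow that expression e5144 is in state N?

No

Forward chaining from the given facts derives: is well-typed, has marker C1, has attribute S1, is in tail position, is tagged G1, is in category G, carries flag W, carries flag A, is in category E1, captures a mutable variable, meets criterion V1, has attribute J1, is a literal, is in state T, is a lambda, is in state Y, is generalized, carries flag D, is boxed, meets criterion U, is in category A1, satisfies condition S, meets criterion Y1, satisfies condition Z, may diverge.
No rule has "it is in state N" as its conclusion, and it is not among the given facts.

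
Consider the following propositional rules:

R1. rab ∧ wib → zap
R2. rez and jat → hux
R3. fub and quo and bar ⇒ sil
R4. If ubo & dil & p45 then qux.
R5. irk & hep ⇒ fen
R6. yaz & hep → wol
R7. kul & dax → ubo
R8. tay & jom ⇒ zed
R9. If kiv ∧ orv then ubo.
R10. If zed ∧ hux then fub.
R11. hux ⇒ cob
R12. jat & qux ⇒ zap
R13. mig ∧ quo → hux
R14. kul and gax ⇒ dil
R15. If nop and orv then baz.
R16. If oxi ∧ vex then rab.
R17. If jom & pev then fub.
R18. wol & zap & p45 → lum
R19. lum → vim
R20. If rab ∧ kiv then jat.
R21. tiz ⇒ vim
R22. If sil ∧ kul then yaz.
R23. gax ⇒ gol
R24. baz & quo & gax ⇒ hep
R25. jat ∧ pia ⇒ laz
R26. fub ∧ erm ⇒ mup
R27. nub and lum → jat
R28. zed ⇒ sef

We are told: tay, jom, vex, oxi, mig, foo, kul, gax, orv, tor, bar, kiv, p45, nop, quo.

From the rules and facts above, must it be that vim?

zed  (by R8: tay, jom)
ubo  (by R9: kiv, orv)
hux  (by R13: mig, quo)
dil  (by R14: kul, gax)
baz  (by R15: nop, orv)
rab  (by R16: oxi, vex)
jat  (by R20: rab, kiv)
hep  (by R24: baz, quo, gax)
qux  (by R4: ubo, dil, p45)
fub  (by R10: zed, hux)
zap  (by R12: jat, qux)
sil  (by R3: fub, quo, bar)
yaz  (by R22: sil, kul)
wol  (by R6: yaz, hep)
lum  (by R18: wol, zap, p45)
vim  (by R19: lum)

Yes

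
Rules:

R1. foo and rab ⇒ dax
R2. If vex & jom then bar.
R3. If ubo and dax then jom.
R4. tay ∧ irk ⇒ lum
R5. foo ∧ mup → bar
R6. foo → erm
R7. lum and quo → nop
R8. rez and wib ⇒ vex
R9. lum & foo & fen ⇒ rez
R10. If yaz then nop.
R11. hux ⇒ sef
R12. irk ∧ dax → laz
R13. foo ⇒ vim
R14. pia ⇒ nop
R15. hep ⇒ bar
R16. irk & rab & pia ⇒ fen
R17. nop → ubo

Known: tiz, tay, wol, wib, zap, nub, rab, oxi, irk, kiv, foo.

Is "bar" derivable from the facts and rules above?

Forward chaining from the given facts derives: dax, lum, erm, laz, vim.
Rules concluding bar: R2 needs vex; R5 needs mup; R15 needs hep — none of these are established.

No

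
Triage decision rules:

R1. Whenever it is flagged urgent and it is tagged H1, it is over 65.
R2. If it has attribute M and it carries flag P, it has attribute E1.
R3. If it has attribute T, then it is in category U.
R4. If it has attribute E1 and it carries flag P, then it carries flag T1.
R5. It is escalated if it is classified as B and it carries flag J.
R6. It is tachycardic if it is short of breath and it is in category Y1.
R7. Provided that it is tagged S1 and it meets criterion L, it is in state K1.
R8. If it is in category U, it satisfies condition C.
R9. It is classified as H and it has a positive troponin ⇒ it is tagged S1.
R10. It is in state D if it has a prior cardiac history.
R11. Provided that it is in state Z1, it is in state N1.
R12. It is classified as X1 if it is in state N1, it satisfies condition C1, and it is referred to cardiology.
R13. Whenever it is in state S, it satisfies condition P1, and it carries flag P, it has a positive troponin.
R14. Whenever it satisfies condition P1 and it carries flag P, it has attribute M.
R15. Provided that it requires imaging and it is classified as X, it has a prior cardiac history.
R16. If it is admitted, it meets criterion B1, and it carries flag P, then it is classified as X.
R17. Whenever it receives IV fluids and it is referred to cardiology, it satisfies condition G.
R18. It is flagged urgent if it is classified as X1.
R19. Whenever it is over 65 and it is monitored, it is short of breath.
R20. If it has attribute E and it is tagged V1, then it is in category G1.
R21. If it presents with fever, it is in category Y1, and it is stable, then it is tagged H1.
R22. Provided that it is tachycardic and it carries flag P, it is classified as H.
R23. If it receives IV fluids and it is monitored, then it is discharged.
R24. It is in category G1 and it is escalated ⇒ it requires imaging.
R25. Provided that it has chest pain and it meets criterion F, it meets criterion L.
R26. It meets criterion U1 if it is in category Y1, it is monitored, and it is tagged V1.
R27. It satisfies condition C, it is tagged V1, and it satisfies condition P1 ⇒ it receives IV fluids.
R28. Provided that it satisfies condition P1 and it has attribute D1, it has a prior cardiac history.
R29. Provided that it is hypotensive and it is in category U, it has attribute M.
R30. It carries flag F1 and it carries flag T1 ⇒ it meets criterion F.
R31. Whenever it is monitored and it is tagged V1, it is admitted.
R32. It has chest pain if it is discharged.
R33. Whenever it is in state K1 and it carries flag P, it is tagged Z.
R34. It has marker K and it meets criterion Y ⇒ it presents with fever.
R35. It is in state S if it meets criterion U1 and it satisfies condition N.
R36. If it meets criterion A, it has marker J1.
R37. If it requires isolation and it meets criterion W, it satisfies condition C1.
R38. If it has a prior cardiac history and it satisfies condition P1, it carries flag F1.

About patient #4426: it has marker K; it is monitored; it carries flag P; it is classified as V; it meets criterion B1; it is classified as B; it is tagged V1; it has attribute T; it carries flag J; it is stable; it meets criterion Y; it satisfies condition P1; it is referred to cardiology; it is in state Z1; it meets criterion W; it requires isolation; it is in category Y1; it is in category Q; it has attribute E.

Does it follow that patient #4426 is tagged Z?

Forward chaining from the given facts derives: is in category U, is escalated, satisfies condition C, is in state N1, has attribute M, is in category G1, requires imaging, meets criterion U1, receives IV fluids, is admitted, presents with fever, satisfies condition C1, has attribute E1, carries flag T1, is classified as X1, is classified as X, satisfies condition G, is flagged urgent, is tagged H1, is discharged, has chest pain, is over 65, has a prior cardiac history, is short of breath, carries flag F1, is tachycardic, is in state D, is classified as H, meets criterion F, meets criterion L.
The only rule concluding "it is tagged Z" is R33, which needs "it is in state K1"; that is never established.

No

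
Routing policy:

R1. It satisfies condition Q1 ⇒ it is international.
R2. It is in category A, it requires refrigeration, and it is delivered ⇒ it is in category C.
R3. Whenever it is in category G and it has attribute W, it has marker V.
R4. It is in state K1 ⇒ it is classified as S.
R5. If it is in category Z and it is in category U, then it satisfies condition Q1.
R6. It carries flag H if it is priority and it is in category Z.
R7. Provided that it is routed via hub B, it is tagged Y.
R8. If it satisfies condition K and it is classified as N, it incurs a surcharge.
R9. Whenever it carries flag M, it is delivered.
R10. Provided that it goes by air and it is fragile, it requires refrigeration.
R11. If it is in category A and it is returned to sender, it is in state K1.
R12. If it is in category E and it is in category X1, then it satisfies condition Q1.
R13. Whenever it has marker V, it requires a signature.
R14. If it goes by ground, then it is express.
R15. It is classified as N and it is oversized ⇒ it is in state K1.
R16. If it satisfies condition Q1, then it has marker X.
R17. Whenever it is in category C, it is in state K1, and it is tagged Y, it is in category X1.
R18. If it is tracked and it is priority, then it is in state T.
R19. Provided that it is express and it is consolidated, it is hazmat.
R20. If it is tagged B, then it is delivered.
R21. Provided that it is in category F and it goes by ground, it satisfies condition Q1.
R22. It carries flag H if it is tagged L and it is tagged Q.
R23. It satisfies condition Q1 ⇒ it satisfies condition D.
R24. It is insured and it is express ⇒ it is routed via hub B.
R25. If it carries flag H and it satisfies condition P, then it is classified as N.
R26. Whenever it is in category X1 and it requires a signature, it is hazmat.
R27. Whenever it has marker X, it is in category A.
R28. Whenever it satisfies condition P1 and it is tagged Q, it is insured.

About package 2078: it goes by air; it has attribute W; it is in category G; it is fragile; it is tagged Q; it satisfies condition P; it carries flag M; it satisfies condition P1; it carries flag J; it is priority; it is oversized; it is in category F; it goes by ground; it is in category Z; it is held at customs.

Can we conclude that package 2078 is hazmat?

By R3 (it is in category G, it has attribute W): it has marker V.
By R6 (it is priority, it is in category Z): it carries flag H.
By R9 (it carries flag M): it is delivered.
By R10 (it goes by air, it is fragile): it requires refrigeration.
By R13 (it has marker V): it requires a signature.
By R14 (it goes by ground): it is express.
By R21 (it is in category F, it goes by ground): it satisfies condition Q1.
By R25 (it carries flag H, it satisfies condition P): it is classified as N.
By R28 (it satisfies condition P1, it is tagged Q): it is insured.
By R15 (it is classified as N, it is oversized): it is in state K1.
By R16 (it satisfies condition Q1): it has marker X.
By R24 (it is insured, it is express): it is routed via hub B.
By R27 (it has marker X): it is in category A.
By R2 (it is in category A, it requires refrigeration, it is delivered): it is in category C.
By R7 (it is routed via hub B): it is tagged Y.
By R17 (it is in category C, it is in state K1, it is tagged Y): it is in category X1.
By R26 (it is in category X1, it requires a signature): it is hazmat.

Yes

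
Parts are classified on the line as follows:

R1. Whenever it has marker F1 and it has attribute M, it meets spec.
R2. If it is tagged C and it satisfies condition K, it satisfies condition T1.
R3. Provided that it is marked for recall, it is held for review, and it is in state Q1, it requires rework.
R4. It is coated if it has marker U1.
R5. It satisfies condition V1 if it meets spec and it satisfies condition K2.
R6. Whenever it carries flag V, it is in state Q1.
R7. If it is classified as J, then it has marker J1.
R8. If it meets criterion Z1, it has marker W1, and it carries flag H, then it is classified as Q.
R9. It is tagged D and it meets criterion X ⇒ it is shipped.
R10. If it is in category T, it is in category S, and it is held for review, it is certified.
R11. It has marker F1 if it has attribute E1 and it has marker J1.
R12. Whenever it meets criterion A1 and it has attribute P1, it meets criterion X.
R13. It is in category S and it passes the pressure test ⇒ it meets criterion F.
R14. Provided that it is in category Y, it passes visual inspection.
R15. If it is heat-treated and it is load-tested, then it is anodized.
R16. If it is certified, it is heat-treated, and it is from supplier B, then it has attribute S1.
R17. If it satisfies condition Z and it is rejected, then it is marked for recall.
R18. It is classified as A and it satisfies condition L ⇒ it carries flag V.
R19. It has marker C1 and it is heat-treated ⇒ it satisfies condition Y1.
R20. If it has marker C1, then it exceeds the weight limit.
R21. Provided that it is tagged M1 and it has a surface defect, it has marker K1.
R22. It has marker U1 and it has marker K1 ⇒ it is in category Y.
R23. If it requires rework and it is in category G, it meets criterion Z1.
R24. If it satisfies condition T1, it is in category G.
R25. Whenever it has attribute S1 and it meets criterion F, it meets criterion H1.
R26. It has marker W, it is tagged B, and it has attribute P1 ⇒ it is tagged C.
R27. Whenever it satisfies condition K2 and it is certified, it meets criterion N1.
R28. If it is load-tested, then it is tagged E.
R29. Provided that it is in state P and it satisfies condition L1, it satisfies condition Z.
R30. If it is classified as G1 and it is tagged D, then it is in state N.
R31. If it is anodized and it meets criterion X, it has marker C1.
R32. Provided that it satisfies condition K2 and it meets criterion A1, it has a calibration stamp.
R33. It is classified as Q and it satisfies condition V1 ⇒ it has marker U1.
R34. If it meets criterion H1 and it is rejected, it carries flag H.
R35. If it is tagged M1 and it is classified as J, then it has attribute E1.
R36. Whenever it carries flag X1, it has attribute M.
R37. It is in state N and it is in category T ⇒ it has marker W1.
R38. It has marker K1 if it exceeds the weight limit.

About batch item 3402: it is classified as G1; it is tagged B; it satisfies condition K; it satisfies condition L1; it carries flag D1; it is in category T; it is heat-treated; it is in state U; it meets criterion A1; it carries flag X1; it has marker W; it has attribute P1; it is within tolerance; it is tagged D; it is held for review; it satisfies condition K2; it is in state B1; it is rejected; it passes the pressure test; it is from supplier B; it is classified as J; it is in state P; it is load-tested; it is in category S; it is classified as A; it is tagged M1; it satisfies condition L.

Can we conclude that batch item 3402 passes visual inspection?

By R7 (it is classified as J): it has marker J1.
By R10 (it is in category T, it is in category S, it is held for review): it is certified.
By R12 (it meets criterion A1, it has attribute P1): it meets criterion X.
By R13 (it is in category S, it passes the pressure test): it meets criterion F.
By R15 (it is heat-treated, it is load-tested): it is anodized.
By R16 (it is certified, it is heat-treated, it is from supplier B): it has attribute S1.
By R18 (it is classified as A, it satisfies condition L): it carries flag V.
By R25 (it has attribute S1, it meets criterion F): it meets criterion H1.
By R26 (it has marker W, it is tagged B, it has attribute P1): it is tagged C.
By R29 (it is in state P, it satisfies condition L1): it satisfies condition Z.
By R30 (it is classified as G1, it is tagged D): it is in state N.
By R31 (it is anodized, it meets criterion X): it has marker C1.
By R34 (it meets criterion H1, it is rejected): it carries flag H.
By R35 (it is tagged M1, it is classified as J): it has attribute E1.
By R36 (it carries flag X1): it has attribute M.
By R37 (it is in state N, it is in category T): it has marker W1.
By R2 (it is tagged C, it satisfies condition K): it satisfies condition T1.
By R6 (it carries flag V): it is in state Q1.
By R11 (it has attribute E1, it has marker J1): it has marker F1.
By R17 (it satisfies condition Z, it is rejected): it is marked for recall.
By R20 (it has marker C1): it exceeds the weight limit.
By R24 (it satisfies condition T1): it is in category G.
By R38 (it exceeds the weight limit): it has marker K1.
By R1 (it has marker F1, it has attribute M): it meets spec.
By R3 (it is marked for recall, it is held for review, it is in state Q1): it requires rework.
By R5 (it meets spec, it satisfies condition K2): it satisfies condition V1.
By R23 (it requires rework, it is in category G): it meets criterion Z1.
By R8 (it meets criterion Z1, it has marker W1, it carries flag H): it is classified as Q.
By R33 (it is classified as Q, it satisfies condition V1): it has marker U1.
By R22 (it has marker U1, it has marker K1): it is in category Y.
By R14 (it is in category Y): it passes visual inspection.

Yes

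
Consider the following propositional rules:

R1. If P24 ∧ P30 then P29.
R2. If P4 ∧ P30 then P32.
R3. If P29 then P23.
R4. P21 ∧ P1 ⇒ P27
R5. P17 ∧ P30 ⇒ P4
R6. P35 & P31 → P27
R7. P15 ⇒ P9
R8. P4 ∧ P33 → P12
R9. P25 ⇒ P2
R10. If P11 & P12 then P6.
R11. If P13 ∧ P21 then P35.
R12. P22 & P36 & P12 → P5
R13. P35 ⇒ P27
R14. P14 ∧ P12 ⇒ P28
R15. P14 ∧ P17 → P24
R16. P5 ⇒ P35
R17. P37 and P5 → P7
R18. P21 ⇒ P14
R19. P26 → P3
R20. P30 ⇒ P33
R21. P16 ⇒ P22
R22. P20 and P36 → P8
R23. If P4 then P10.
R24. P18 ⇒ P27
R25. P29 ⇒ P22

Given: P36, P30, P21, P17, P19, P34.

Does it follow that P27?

P4  (by R5: P17, P30)
P14  (by R18: P21)
P33  (by R20: P30)
P12  (by R8: P4, P33)
P24  (by R15: P14, P17)
P29  (by R1: P24, P30)
P22  (by R25: P29)
P5  (by R12: P22, P36, P12)
P35  (by R16: P5)
P27  (by R13: P35)

Yes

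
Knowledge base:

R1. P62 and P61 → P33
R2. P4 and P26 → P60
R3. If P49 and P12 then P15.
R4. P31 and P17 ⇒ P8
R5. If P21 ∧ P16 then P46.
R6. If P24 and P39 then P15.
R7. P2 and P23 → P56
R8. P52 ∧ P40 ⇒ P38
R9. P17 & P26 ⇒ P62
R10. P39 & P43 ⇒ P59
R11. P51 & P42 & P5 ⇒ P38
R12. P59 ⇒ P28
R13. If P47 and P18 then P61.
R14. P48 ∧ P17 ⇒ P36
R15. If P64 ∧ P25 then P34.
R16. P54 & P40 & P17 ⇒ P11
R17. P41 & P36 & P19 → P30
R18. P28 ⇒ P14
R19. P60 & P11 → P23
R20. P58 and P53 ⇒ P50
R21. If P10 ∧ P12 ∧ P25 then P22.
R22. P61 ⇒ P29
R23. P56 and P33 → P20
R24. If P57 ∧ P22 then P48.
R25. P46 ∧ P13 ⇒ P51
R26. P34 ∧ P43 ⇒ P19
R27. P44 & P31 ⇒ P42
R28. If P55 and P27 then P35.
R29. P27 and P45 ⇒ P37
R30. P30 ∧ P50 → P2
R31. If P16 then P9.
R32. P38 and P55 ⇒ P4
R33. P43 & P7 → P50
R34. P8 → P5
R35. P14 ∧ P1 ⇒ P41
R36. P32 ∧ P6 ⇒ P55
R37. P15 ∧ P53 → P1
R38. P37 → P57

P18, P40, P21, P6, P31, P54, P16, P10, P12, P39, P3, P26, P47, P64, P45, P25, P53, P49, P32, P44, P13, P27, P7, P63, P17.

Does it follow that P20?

Forward chaining from the given facts derives: P15, P8, P46, P62, P61, P34, P11, P22, P29, P51, P42, P37, P9, P5, P55, P1, P57, P33, P38, P48, P35, P4, P60, P36, P23.
The only rule concluding P20 is R23, which needs P56; that is never established.

No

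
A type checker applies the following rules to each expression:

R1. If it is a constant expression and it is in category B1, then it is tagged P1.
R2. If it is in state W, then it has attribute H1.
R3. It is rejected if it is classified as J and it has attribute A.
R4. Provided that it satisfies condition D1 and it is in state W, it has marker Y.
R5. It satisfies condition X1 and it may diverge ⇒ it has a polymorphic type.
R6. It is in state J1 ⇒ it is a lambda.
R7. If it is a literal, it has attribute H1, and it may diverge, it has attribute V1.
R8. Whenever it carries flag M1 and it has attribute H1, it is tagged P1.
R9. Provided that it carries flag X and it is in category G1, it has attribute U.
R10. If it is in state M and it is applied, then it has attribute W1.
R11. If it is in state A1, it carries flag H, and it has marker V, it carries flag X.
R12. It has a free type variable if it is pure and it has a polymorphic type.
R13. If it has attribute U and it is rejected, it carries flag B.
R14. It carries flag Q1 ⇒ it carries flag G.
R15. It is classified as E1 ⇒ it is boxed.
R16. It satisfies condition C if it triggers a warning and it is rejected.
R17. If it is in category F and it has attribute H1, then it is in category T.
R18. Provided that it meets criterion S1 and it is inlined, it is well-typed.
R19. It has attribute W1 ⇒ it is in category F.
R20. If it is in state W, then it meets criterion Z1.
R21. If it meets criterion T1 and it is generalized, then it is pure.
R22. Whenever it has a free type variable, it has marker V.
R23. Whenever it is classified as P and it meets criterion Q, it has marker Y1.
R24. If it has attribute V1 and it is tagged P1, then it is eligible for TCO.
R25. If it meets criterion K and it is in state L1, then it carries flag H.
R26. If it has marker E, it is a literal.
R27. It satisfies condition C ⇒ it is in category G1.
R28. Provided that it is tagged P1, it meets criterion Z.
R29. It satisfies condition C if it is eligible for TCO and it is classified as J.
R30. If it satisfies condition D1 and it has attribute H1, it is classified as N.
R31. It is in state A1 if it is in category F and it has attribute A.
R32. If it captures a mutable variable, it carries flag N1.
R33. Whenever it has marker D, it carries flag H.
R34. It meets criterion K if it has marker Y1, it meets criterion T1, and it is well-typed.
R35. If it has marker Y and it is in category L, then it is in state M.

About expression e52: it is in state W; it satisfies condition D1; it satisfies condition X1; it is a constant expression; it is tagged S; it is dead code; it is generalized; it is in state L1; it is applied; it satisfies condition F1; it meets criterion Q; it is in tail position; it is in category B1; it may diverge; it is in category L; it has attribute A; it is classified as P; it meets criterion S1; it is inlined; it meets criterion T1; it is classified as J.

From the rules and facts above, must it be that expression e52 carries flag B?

Forward chaining from the given facts derives: is tagged P1, has attribute H1, is rejected, has marker Y, has a polymorphic type, is well-typed, meets criterion Z1, is pure, has marker Y1, meets criterion Z, is classified as N, meets criterion K, is in state M, has attribute W1, has a free type variable, is in category F, has marker V, carries flag H, is in state A1, carries flag X, is in category T.
The only rule concluding "it carries flag B" is R13, which needs "it has attribute U"; that is never established.

No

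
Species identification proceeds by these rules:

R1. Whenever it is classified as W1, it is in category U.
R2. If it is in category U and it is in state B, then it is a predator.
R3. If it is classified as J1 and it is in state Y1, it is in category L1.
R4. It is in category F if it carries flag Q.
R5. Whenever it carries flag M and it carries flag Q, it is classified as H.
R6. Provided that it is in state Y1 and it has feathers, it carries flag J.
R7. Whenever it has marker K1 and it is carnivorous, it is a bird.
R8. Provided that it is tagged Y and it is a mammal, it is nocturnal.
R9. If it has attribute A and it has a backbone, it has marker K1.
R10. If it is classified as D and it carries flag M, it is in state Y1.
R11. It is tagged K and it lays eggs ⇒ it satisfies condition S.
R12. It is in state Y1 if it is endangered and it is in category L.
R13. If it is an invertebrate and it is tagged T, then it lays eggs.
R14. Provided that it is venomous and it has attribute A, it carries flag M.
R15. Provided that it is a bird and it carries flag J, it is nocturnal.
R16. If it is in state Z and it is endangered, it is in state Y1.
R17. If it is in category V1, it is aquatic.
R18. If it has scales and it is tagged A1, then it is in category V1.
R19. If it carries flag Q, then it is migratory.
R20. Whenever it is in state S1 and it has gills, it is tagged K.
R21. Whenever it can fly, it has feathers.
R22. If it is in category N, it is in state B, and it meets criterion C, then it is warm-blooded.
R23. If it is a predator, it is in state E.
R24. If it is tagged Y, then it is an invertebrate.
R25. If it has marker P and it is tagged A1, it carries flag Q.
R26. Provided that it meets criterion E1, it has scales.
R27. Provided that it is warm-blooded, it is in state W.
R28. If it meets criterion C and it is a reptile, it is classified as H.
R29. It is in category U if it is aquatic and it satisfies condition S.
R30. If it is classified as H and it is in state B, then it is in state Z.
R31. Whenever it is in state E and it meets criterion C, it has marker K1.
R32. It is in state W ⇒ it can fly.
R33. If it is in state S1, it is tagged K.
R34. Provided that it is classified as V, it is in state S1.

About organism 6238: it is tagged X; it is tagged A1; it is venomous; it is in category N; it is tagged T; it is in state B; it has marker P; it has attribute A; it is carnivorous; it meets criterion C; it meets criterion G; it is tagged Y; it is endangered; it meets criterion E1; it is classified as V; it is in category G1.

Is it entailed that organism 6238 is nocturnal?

Yes

By R14 (it is venomous, it has attribute A): it carries flag M.
By R22 (it is in category N, it is in state B, it meets criterion C): it is warm-blooded.
By R24 (it is tagged Y): it is an invertebrate.
By R25 (it has marker P, it is tagged A1): it carries flag Q.
By R26 (it meets criterion E1): it has scales.
By R27 (it is warm-blooded): it is in state W.
By R32 (it is in state W): it can fly.
By R34 (it is classified as V): it is in state S1.
By R5 (it carries flag M, it carries flag Q): it is classified as H.
By R13 (it is an invertebrate, it is tagged T): it lays eggs.
By R18 (it has scales, it is tagged A1): it is in category V1.
By R21 (it can fly): it has feathers.
By R30 (it is classified as H, it is in state B): it is in state Z.
By R33 (it is in state S1): it is tagged K.
By R11 (it is tagged K, it lays eggs): it satisfies condition S.
By R16 (it is in state Z, it is endangered): it is in state Y1.
By R17 (it is in category V1): it is aquatic.
By R29 (it is aquatic, it satisfies condition S): it is in category U.
By R2 (it is in category U, it is in state B): it is a predator.
By R6 (it is in state Y1, it has feathers): it carries flag J.
By R23 (it is a predator): it is in state E.
By R31 (it is in state E, it meets criterion C): it has marker K1.
By R7 (it has marker K1, it is carnivorous): it is a bird.
By R15 (it is a bird, it carries flag J): it is nocturnal.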